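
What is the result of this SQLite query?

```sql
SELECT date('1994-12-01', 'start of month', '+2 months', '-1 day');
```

`start of month` rewinds 1994-12-01 to 1994-12-01.
Adding +2 months to 1994-12-01 gives 1995-02-01.
Going back 1 day from 1995-02-01 reaches 1995-01-31 (last day of January, 31 days).

1995-01-31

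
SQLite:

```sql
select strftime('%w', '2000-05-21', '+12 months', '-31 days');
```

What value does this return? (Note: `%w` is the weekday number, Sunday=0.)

5

First apply '+12 months', '-31 days': 2000-05-21 → 2001-04-20.
2001-04-20 is a Friday; with Sunday=0 that is 5.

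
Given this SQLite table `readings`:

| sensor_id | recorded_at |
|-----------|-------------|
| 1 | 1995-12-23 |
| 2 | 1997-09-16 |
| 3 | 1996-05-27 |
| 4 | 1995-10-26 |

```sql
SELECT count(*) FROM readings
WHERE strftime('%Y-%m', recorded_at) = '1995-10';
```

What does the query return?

1

Rows with year-month 1995-10: 1995-10-26 → 1.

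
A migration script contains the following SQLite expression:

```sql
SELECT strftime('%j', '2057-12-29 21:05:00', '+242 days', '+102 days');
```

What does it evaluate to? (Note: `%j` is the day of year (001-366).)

342

First apply '+242 days', '+102 days': 2057-12-29 21:05:00 → 2058-12-08 21:05:00.
Day-of-year for 2058-12-08: days since 2058-01-01 inclusive = 342, zero-padded to 342.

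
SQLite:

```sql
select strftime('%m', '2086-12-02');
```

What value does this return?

`%m` extracts the 2-digit month (01-12): 12.

12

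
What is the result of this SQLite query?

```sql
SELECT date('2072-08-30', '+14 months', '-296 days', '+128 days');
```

2073-05-15

Adding +14 months to 2072-08-30 gives 2073-10-30.
Applying '-296 days' to 2073-10-30: counting 296 days back gives 2073-01-07.
Applying '+128 days' to 2073-01-07: counting 128 days forward gives 2073-05-15.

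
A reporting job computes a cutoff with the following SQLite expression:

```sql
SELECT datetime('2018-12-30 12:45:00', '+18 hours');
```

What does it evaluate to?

2018-12-31 06:45:00

+18 hours from 2018-12-30 12:45:00 is 2018-12-31 06:45:00 (crosses midnight).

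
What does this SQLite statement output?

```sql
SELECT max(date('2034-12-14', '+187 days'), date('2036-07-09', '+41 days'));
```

date('2034-12-14', '+187 days') → 2035-06-19.
date('2036-07-09', '+41 days') → 2036-08-19.
Later of the two is 2036-08-19.

2036-08-19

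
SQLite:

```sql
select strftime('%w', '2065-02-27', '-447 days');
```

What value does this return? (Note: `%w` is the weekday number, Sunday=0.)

First apply '-447 days': 2065-02-27 → 2063-12-08.
2063-12-08 is a Saturday; with Sunday=0 that is 6.

6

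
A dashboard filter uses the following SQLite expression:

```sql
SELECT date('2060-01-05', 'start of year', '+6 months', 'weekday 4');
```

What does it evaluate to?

`start of year` rewinds 2060-01-05 to 2060-01-01.
Adding +6 months to 2060-01-01 gives 2060-07-01.
`weekday 4` advances to the next Thursday; 2060-07-01 is already a Thursday, so it stays at 2060-07-01.

2060-07-01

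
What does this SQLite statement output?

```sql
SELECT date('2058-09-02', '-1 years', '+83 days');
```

2057-11-24

Adding -1 year to 2058-09-02 gives 2057-09-02.
Applying '+83 days' to 2057-09-02: counting 83 days forward gives 2057-11-24.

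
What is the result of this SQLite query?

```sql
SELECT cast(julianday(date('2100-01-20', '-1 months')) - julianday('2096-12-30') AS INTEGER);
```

1085

Adding -1 month to 2100-01-20 gives 2099-12-20.
1 day remains in December 2096 after the 30th (31 − 30).
Full months from January 2097 through November 2099 contribute their day counts.
Then 20 days into December 2099.
Total: 1 + 31 + 28 + 31 + 30 + 31 + 30 + 31 + 31 + 30 + 31 + 30 + 31 + 31 + 28 + 31 + 30 + 31 + 30 + 31 + 31 + 30 + 31 + 30 + 31 + 31 + 28 + 31 + 30 + 31 + 30 + 31 + 31 + 30 + 31 + 30 + 20 = 1085.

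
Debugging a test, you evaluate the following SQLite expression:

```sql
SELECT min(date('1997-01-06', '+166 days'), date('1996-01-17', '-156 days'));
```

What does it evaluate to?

date('1997-01-06', '+166 days') → 1997-06-21.
date('1996-01-17', '-156 days') → 1995-08-14.
Earlier of the two is 1995-08-14.

1995-08-14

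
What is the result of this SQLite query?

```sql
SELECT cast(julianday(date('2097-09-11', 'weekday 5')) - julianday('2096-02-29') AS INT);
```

562

`weekday 5` advances to the next Friday; 2097-09-11 is a Wednesday, so it moves forward to 2097-09-13.
0 days remain in February 2096 after the 29th (29 − 29).
Full months from March 2096 through August 2097 contribute their day counts.
Then 13 days into September 2097.
Total: 0 + 31 + 30 + 31 + 30 + 31 + 31 + 30 + 31 + 30 + 31 + 31 + 28 + 31 + 30 + 31 + 30 + 31 + 31 + 13 = 562.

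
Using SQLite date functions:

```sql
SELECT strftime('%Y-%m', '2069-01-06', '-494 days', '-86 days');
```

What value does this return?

First apply '-494 days', '-86 days': 2069-01-06 → 2067-06-06.
`%Y-%m` extracts the year-month: 2067-06.

2067-06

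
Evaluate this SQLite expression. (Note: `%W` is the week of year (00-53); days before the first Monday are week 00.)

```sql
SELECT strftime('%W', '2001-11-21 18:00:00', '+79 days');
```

05

First apply '+79 days': 2001-11-21 18:00:00 → 2002-02-08 18:00:00.
2002-02-08 is a Friday. SQLite's %W counts Mondays since the year started; the result is 05.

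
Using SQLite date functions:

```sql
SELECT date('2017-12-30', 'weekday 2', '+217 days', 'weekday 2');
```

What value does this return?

`weekday 2` advances to the next Tuesday; 2017-12-30 is a Saturday, so it moves forward to 2018-01-02.
Applying '+217 days' to 2018-01-02: counting 217 days forward gives 2018-08-07.
`weekday 2` advances to the next Tuesday; 2018-08-07 is already a Tuesday, so it stays at 2018-08-07.

2018-08-07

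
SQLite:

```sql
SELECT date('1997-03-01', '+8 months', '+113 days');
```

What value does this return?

Adding +8 months to 1997-03-01 gives 1997-11-01.
Applying '+113 days' to 1997-11-01: counting 113 days forward gives 1998-02-22.

1998-02-22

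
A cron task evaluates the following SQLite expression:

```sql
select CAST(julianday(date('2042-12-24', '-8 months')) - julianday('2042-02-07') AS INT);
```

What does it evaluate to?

Adding -8 months to 2042-12-24 gives 2042-04-24.
21 days remain in February 2042 after the 7th (28 − 7).
March 2042: 31 days.
Then 24 days into April 2042.
Total: 21 + 31 + 24 = 76.

76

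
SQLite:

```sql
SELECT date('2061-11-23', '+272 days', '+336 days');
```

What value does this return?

2063-07-24

Applying '+272 days' to 2061-11-23: counting 272 days forward gives 2062-08-22.
Applying '+336 days' to 2062-08-22: counting 336 days forward gives 2063-07-24.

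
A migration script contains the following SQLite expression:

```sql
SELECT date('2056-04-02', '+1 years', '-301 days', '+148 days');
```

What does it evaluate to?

2056-10-31

Adding +1 year to 2056-04-02 gives 2057-04-02.
Applying '-301 days' to 2057-04-02: counting 301 days back gives 2056-06-05.
Applying '+148 days' to 2056-06-05: counting 148 days forward gives 2056-10-31.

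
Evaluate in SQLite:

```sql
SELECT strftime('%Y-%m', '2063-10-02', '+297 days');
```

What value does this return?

2064-07

First apply '+297 days': 2063-10-02 → 2064-07-25.
`%Y-%m` extracts the year-month: 2064-07.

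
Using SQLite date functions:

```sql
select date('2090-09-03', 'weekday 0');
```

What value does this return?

`weekday 0` advances to the next Sunday; 2090-09-03 is already a Sunday, so it stays at 2090-09-03.

2090-09-03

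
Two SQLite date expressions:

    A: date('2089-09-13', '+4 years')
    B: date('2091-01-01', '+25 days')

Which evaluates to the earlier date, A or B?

B

A = 2093-09-13.
B = 2091-01-26.
B is earlier.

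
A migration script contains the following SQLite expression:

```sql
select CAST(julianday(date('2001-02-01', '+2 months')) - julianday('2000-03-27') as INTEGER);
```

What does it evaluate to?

370

Adding +2 months to 2001-02-01 gives 2001-04-01.
4 days remain in March 2000 after the 27th (31 − 27).
Full months from April 2000 through March 2001 contribute their day counts.
Then 1 day into April 2001.
Total: 4 + 30 + 31 + 30 + 31 + 31 + 30 + 31 + 30 + 31 + 31 + 28 + 31 + 1 = 370.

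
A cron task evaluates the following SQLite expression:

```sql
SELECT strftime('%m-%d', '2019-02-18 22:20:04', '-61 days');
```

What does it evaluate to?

First apply '-61 days': 2019-02-18 22:20:04 → 2018-12-19 22:20:04.
`%m-%d` extracts the month-day: 12-19.

12-19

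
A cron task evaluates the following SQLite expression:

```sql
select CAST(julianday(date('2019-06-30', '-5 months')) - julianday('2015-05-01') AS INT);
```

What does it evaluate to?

1370

Adding -5 months to 2019-06-30 gives 2019-01-30.
30 days remain in May 2015 after the 1st (31 − 1).
Full months from June 2015 through December 2018 contribute their day counts.
Then 30 days into January 2019.
Total: 30 + 30 + 31 + 31 + 30 + 31 + 30 + 31 + 31 + 29 + 31 + 30 + 31 + 30 + 31 + 31 + 30 + 31 + 30 + 31 + 31 + 28 + 31 + 30 + 31 + 30 + 31 + 31 + 30 + 31 + 30 + 31 + 31 + 28 + 31 + 30 + 31 + 30 + 31 + 31 + 30 + 31 + 30 + 31 + 30 = 1370.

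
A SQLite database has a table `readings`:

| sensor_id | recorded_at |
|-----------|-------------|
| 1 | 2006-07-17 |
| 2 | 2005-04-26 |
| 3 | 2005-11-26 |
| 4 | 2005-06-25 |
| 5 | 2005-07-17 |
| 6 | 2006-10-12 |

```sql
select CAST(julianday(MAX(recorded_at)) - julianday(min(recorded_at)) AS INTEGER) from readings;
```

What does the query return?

534

MIN = 2005-04-26, MAX = 2006-10-12.
4 days remain in April 2005 after the 26th (30 − 26).
Full months from May 2005 through September 2006 contribute their day counts.
Then 12 days into October 2006.
Total: 4 + 31 + 30 + 31 + 31 + 30 + 31 + 30 + 31 + 31 + 28 + 31 + 30 + 31 + 30 + 31 + 31 + 30 + 12 = 534.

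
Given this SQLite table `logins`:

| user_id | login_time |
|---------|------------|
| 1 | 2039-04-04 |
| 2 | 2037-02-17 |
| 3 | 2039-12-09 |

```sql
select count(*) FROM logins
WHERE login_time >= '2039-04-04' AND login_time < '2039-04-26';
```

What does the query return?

1

Rows in [2039-04-04, 2039-04-26): 2039-04-04 → 1 row.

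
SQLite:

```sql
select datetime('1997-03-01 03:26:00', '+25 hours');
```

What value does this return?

+25 hours from 1997-03-01 03:26:00 is 1997-03-02 04:26:00 (crosses midnight).

1997-03-02 04:26:00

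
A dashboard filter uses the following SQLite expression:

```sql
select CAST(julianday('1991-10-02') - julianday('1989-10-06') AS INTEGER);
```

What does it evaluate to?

25 days remain in October 1989 after the 6th (31 − 6).
Full months from November 1989 through September 1991 contribute their day counts.
Then 2 days into October 1991.
Total: 25 + 30 + 31 + 31 + 28 + 31 + 30 + 31 + 30 + 31 + 31 + 30 + 31 + 30 + 31 + 31 + 28 + 31 + 30 + 31 + 30 + 31 + 31 + 30 + 2 = 726.

726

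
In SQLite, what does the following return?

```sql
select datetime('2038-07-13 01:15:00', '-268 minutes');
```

268 minutes = 4h 28m; -268 minutes from 2038-07-13 01:15:00 is 2038-07-12 20:47:00 (crosses midnight).

2038-07-12 20:47:00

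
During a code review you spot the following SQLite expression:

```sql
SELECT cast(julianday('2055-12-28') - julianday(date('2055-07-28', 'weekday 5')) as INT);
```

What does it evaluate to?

151

`weekday 5` advances to the next Friday; 2055-07-28 is a Wednesday, so it moves forward to 2055-07-30.
1 day remains in July 2055 after the 30th (31 − 30).
August 2055: 31 days.
September 2055: 30 days.
October 2055: 31 days.
November 2055: 30 days.
Then 28 days into December 2055.
Total: 1 + 31 + 30 + 31 + 30 + 28 = 151.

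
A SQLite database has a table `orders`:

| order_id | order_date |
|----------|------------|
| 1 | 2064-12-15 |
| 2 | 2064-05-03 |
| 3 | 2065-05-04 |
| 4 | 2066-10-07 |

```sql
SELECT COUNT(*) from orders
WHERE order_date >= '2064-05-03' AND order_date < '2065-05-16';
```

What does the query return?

Rows in [2064-05-03, 2065-05-16): 2064-12-15, 2064-05-03, 2065-05-04 → 3 rows.

3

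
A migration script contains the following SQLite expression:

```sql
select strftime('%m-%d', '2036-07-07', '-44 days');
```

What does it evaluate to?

05-24

First apply '-44 days': 2036-07-07 → 2036-05-24.
`%m-%d` extracts the month-day: 05-24.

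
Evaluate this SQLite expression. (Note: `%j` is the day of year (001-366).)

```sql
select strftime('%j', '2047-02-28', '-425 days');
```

364

First apply '-425 days': 2047-02-28 → 2045-12-30.
Day-of-year for 2045-12-30: days since 2045-01-01 inclusive = 364, zero-padded to 364.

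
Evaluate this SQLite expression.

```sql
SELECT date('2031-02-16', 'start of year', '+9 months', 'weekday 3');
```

2031-10-01

`start of year` rewinds 2031-02-16 to 2031-01-01.
Adding +9 months to 2031-01-01 gives 2031-10-01.
`weekday 3` advances to the next Wednesday; 2031-10-01 is already a Wednesday, so it stays at 2031-10-01.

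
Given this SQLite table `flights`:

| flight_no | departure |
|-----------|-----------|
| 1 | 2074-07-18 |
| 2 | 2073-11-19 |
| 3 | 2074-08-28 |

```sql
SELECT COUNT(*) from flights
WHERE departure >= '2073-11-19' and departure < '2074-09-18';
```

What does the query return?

Rows in [2073-11-19, 2074-09-18): 2074-07-18, 2073-11-19, 2074-08-28 → 3 rows.

3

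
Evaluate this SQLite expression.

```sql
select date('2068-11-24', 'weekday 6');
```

2068-11-24

`weekday 6` advances to the next Saturday; 2068-11-24 is already a Saturday, so it stays at 2068-11-24.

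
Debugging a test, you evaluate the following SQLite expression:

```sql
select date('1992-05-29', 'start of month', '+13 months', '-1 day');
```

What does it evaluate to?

`start of month` rewinds 1992-05-29 to 1992-05-01.
Adding +13 months to 1992-05-01 gives 1993-06-01.
Going back 1 day from 1993-06-01 reaches 1993-05-31 (last day of May, 31 days).

1993-05-31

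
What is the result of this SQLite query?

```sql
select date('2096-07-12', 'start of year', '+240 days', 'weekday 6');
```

`start of year` rewinds 2096-07-12 to 2096-01-01.
Applying '+240 days' to 2096-01-01: counting 240 days forward gives 2096-08-28.
`weekday 6` advances to the next Saturday; 2096-08-28 is a Tuesday, so it moves forward to 2096-09-01.

2096-09-01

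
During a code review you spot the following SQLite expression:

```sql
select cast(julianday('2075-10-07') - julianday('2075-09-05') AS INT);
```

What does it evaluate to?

25 days remain in September 2075 after the 5th (30 − 5).
Then 7 days into October 2075.
Total: 25 + 7 = 32.

32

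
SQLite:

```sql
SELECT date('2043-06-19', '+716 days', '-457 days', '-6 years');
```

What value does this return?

Applying '+716 days' to 2043-06-19: counting 716 days forward gives 2045-06-04.
Applying '-457 days' to 2045-06-04: counting 457 days back gives 2044-03-04.
Adding -6 years to 2044-03-04 gives 2038-03-04.

2038-03-04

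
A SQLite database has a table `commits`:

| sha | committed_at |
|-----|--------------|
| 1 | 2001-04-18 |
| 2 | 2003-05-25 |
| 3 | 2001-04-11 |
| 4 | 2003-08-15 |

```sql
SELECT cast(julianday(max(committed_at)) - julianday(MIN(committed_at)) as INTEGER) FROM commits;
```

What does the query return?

856

MIN = 2001-04-11, MAX = 2003-08-15.
19 days remain in April 2001 after the 11th (30 − 11).
Full months from May 2001 through July 2003 contribute their day counts.
Then 15 days into August 2003.
Total: 19 + 31 + 30 + 31 + 31 + 30 + 31 + 30 + 31 + 31 + 28 + 31 + 30 + 31 + 30 + 31 + 31 + 30 + 31 + 30 + 31 + 31 + 28 + 31 + 30 + 31 + 30 + 31 + 15 = 856.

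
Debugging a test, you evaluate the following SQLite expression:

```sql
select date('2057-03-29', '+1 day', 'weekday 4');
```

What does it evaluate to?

2057-04-05

Advancing 1 more day within March lands on 2057-03-30.
`weekday 4` advances to the next Thursday; 2057-03-30 is a Friday, so it moves forward to 2057-04-05.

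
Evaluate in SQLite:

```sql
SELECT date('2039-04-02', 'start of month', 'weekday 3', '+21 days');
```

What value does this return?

2039-04-27

`start of month` rewinds 2039-04-02 to 2039-04-01.
`weekday 3` advances to the next Wednesday; 2039-04-01 is a Friday, so it moves forward to 2039-04-06.
Advancing 21 more days within April lands on 2039-04-27.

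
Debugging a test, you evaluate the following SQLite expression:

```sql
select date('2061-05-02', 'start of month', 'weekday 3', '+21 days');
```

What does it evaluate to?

`start of month` rewinds 2061-05-02 to 2061-05-01.
`weekday 3` advances to the next Wednesday; 2061-05-01 is a Sunday, so it moves forward to 2061-05-04.
Advancing 21 more days within May lands on 2061-05-25.

2061-05-25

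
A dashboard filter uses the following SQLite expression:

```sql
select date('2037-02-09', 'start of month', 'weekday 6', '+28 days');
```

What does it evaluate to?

`start of month` rewinds 2037-02-09 to 2037-02-01.
`weekday 6` advances to the next Saturday; 2037-02-01 is a Sunday, so it moves forward to 2037-02-07.
February 2037 has 28 days; 21 remain after the 7th, so 22 days reach 2037-03-01.
Advancing 6 more days within March lands on 2037-03-07.

2037-03-07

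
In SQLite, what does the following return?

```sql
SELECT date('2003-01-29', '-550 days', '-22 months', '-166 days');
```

Applying '-550 days' to 2003-01-29: counting 550 days back gives 2001-07-28.
Adding -22 months to 2001-07-28 gives 1999-09-28.
Applying '-166 days' to 1999-09-28: counting 166 days back gives 1999-04-15.

1999-04-15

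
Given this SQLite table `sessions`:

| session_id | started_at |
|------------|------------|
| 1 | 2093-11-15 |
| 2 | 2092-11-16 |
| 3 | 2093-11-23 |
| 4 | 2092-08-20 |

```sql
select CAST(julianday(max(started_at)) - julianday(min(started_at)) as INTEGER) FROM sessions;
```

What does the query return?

460

MIN = 2092-08-20, MAX = 2093-11-23.
11 days remain in August 2092 after the 20th (31 − 20).
Full months from September 2092 through October 2093 contribute their day counts.
Then 23 days into November 2093.
Total: 11 + 30 + 31 + 30 + 31 + 31 + 28 + 31 + 30 + 31 + 30 + 31 + 31 + 30 + 31 + 23 = 460.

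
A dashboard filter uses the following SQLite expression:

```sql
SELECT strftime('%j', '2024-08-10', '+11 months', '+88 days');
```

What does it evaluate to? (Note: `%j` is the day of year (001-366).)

279

First apply '+11 months', '+88 days': 2024-08-10 → 2025-10-06.
Day-of-year for 2025-10-06: days since 2025-01-01 inclusive = 279, zero-padded to 279.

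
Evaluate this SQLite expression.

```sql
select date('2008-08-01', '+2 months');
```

2008-10-01

Adding +2 months to 2008-08-01 gives 2008-10-01.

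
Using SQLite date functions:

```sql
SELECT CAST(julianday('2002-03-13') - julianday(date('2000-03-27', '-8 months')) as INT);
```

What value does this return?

960

Adding -8 months to 2000-03-27 gives 1999-07-27.
4 days remain in July 1999 after the 27th (31 − 27).
Full months from August 1999 through February 2002 contribute their day counts.
Then 13 days into March 2002.
Total: 4 + 31 + 30 + 31 + 30 + 31 + 31 + 29 + 31 + 30 + 31 + 30 + 31 + 31 + 30 + 31 + 30 + 31 + 31 + 28 + 31 + 30 + 31 + 30 + 31 + 31 + 30 + 31 + 30 + 31 + 31 + 28 + 13 = 960.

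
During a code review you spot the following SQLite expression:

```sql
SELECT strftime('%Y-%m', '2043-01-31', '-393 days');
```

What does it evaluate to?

First apply '-393 days': 2043-01-31 → 2042-01-03.
`%Y-%m` extracts the year-month: 2042-01.

2042-01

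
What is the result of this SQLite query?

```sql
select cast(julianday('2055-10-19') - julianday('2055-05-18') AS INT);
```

154

13 days remain in May 2055 after the 18th (31 − 18).
June 2055: 30 days.
July 2055: 31 days.
August 2055: 31 days.
September 2055: 30 days.
Then 19 days into October 2055.
Total: 13 + 30 + 31 + 31 + 30 + 19 = 154.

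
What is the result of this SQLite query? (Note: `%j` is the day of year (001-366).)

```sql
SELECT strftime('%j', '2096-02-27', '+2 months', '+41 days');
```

159

First apply '+2 months', '+41 days': 2096-02-27 → 2096-06-07.
Day-of-year for 2096-06-07: days since 2096-01-01 inclusive = 159, zero-padded to 159.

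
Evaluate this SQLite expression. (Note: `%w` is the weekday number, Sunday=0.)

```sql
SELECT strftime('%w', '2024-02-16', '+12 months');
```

First apply '+12 months': 2024-02-16 → 2025-02-16.
2025-02-16 is a Sunday; with Sunday=0 that is 0.

0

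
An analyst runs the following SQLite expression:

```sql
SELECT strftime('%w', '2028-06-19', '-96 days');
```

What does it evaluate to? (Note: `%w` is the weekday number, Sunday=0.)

First apply '-96 days': 2028-06-19 → 2028-03-15.
2028-03-15 is a Wednesday; with Sunday=0 that is 3.

3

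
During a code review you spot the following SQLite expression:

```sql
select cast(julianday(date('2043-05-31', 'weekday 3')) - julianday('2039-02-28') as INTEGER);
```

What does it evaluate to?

1556

`weekday 3` advances to the next Wednesday; 2043-05-31 is a Sunday, so it moves forward to 2043-06-03.
0 days remain in February 2039 after the 28th (28 − 28).
Full months from March 2039 through May 2043 contribute their day counts.
Then 3 days into June 2043.
Total: 0 + 31 + 30 + 31 + 30 + 31 + 31 + 30 + 31 + 30 + 31 + 31 + 29 + 31 + 30 + 31 + 30 + 31 + 31 + 30 + 31 + 30 + 31 + 31 + 28 + 31 + 30 + 31 + 30 + 31 + 31 + 30 + 31 + 30 + 31 + 31 + 28 + 31 + 30 + 31 + 30 + 31 + 31 + 30 + 31 + 30 + 31 + 31 + 28 + 31 + 30 + 31 + 3 = 1556.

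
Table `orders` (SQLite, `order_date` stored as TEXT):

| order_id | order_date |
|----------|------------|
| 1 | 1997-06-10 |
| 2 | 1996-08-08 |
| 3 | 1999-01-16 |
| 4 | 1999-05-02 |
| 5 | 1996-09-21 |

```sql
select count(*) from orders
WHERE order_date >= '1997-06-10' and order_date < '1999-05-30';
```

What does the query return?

3

Rows in [1997-06-10, 1999-05-30): 1997-06-10, 1999-01-16, 1999-05-02 → 3 rows.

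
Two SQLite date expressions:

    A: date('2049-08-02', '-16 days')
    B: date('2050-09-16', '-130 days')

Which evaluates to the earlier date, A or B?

A

A = 2049-07-17.
B = 2050-05-09.
A is earlier.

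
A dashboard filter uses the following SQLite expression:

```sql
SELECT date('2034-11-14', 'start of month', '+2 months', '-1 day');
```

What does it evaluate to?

`start of month` rewinds 2034-11-14 to 2034-11-01.
Adding +2 months to 2034-11-01 gives 2035-01-01.
Going back 1 day from 2035-01-01 reaches 2034-12-31 (last day of December, 31 days).

2034-12-31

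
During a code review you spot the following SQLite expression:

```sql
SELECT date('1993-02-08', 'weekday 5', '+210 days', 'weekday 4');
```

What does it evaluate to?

1993-09-16

`weekday 5` advances to the next Friday; 1993-02-08 is a Monday, so it moves forward to 1993-02-12.
Applying '+210 days' to 1993-02-12: counting 210 days forward gives 1993-09-10.
`weekday 4` advances to the next Thursday; 1993-09-10 is a Friday, so it moves forward to 1993-09-16.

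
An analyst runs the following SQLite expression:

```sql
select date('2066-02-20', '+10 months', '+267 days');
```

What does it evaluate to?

2067-09-13

Adding +10 months to 2066-02-20 gives 2066-12-20.
Applying '+267 days' to 2066-12-20: counting 267 days forward gives 2067-09-13.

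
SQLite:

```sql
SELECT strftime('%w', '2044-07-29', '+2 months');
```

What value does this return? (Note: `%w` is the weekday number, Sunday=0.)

First apply '+2 months': 2044-07-29 → 2044-09-29.
2044-09-29 is a Thursday; with Sunday=0 that is 4.

4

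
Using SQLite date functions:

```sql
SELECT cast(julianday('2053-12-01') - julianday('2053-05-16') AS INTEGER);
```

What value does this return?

15 days remain in May 2053 after the 16th (31 − 16).
Full months from June 2053 through November 2053 contribute their day counts.
Then 1 day into December 2053.
Total: 15 + 30 + 31 + 31 + 30 + 31 + 30 + 1 = 199.

199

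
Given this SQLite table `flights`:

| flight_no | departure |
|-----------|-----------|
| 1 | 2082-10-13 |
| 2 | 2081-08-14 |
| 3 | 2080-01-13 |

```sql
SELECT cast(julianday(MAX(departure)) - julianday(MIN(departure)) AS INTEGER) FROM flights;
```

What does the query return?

MIN = 2080-01-13, MAX = 2082-10-13.
18 days remain in January 2080 after the 13th (31 − 13).
Full months from February 2080 through September 2082 contribute their day counts.
Then 13 days into October 2082.
Total: 18 + 29 + 31 + 30 + 31 + 30 + 31 + 31 + 30 + 31 + 30 + 31 + 31 + 28 + 31 + 30 + 31 + 30 + 31 + 31 + 30 + 31 + 30 + 31 + 31 + 28 + 31 + 30 + 31 + 30 + 31 + 31 + 30 + 13 = 1004.

1004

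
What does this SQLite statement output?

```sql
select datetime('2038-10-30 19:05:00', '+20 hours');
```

2038-10-31 15:05:00

+20 hours from 2038-10-30 19:05:00 is 2038-10-31 15:05:00 (crosses midnight).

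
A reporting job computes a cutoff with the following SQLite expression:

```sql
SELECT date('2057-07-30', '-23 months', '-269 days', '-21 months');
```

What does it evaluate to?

Adding -23 months to 2057-07-30 gives 2055-08-30.
Applying '-269 days' to 2055-08-30: counting 269 days back gives 2054-12-04.
Adding -21 months to 2054-12-04 gives 2053-03-04.

2053-03-04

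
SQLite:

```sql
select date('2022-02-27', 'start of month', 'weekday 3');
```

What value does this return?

`start of month` rewinds 2022-02-27 to 2022-02-01.
`weekday 3` advances to the next Wednesday; 2022-02-01 is a Tuesday, so it moves forward to 2022-02-02.

2022-02-02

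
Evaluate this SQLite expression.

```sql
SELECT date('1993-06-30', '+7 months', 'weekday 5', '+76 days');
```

1994-04-21

Adding +7 months to 1993-06-30 gives 1994-01-30.
`weekday 5` advances to the next Friday; 1994-01-30 is a Sunday, so it moves forward to 1994-02-04.
Applying '+76 days' to 1994-02-04: counting 76 days forward gives 1994-04-21.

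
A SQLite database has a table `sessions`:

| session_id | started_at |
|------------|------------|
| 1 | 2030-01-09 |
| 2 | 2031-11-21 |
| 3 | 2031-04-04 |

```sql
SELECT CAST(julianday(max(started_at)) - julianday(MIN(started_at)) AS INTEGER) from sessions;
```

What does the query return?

681

MIN = 2030-01-09, MAX = 2031-11-21.
22 days remain in January 2030 after the 9th (31 − 9).
Full months from February 2030 through October 2031 contribute their day counts.
Then 21 days into November 2031.
Total: 22 + 28 + 31 + 30 + 31 + 30 + 31 + 31 + 30 + 31 + 30 + 31 + 31 + 28 + 31 + 30 + 31 + 30 + 31 + 31 + 30 + 31 + 21 = 681.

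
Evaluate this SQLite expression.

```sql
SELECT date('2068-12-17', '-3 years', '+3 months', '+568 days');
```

2067-10-06

Adding -3 years to 2068-12-17 gives 2065-12-17.
Adding +3 months to 2065-12-17 gives 2066-03-17.
Applying '+568 days' to 2066-03-17: counting 568 days forward gives 2067-10-06.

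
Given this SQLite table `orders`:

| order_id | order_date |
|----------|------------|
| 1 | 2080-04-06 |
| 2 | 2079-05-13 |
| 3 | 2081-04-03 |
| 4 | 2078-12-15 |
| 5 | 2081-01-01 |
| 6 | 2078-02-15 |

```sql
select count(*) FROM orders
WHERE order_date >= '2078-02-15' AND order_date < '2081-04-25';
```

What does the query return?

6

Rows in [2078-02-15, 2081-04-25): 2080-04-06, 2079-05-13, 2081-04-03, 2078-12-15, 2081-01-01, 2078-02-15 → 6 rows.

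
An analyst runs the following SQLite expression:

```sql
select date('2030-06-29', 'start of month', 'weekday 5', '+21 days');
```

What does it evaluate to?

`start of month` rewinds 2030-06-29 to 2030-06-01.
`weekday 5` advances to the next Friday; 2030-06-01 is a Saturday, so it moves forward to 2030-06-07.
Advancing 21 more days within June lands on 2030-06-28.

2030-06-28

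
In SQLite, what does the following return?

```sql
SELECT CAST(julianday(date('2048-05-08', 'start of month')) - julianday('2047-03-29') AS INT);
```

399

`start of month` rewinds 2048-05-08 to 2048-05-01.
2 days remain in March 2047 after the 29th (31 − 29).
Full months from April 2047 through April 2048 contribute their day counts.
Then 1 day into May 2048.
Total: 2 + 30 + 31 + 30 + 31 + 31 + 30 + 31 + 30 + 31 + 31 + 29 + 31 + 30 + 1 = 399.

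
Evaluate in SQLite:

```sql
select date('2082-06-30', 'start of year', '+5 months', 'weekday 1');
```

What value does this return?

`start of year` rewinds 2082-06-30 to 2082-01-01.
Adding +5 months to 2082-01-01 gives 2082-06-01.
`weekday 1` advances to the next Monday; 2082-06-01 is already a Monday, so it stays at 2082-06-01.

2082-06-01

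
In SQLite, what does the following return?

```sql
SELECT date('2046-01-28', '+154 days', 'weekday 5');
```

Applying '+154 days' to 2046-01-28: counting 154 days forward gives 2046-07-01.
`weekday 5` advances to the next Friday; 2046-07-01 is a Sunday, so it moves forward to 2046-07-06.

2046-07-06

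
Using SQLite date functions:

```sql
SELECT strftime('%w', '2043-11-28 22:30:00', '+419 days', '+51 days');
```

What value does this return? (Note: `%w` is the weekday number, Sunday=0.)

First apply '+419 days', '+51 days': 2043-11-28 22:30:00 → 2045-03-12 22:30:00.
2045-03-12 is a Sunday; with Sunday=0 that is 0.

0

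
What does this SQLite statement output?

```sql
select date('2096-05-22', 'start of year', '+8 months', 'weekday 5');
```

2096-09-07

`start of year` rewinds 2096-05-22 to 2096-01-01.
Adding +8 months to 2096-01-01 gives 2096-09-01.
`weekday 5` advances to the next Friday; 2096-09-01 is a Saturday, so it moves forward to 2096-09-07.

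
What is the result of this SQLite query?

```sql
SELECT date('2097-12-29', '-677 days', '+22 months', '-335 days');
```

Applying '-677 days' to 2097-12-29: counting 677 days back gives 2096-02-21.
Adding +22 months to 2096-02-21 gives 2097-12-21.
Applying '-335 days' to 2097-12-21: counting 335 days back gives 2097-01-20.

2097-01-20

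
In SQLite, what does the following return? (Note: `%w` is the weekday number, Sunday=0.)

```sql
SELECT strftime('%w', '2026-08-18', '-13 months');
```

5

First apply '-13 months': 2026-08-18 → 2025-07-18.
2025-07-18 is a Friday; with Sunday=0 that is 5.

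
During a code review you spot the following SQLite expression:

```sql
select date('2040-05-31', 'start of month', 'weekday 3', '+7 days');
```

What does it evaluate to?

2040-05-09

`start of month` rewinds 2040-05-31 to 2040-05-01.
`weekday 3` advances to the next Wednesday; 2040-05-01 is a Tuesday, so it moves forward to 2040-05-02.
Advancing 7 more days within May lands on 2040-05-09.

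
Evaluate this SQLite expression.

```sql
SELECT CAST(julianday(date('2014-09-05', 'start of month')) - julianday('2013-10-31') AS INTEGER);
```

`start of month` rewinds 2014-09-05 to 2014-09-01.
0 days remain in October 2013 after the 31st (31 − 31).
Full months from November 2013 through August 2014 contribute their day counts.
Then 1 day into September 2014.
Total: 0 + 30 + 31 + 31 + 28 + 31 + 30 + 31 + 30 + 31 + 31 + 1 = 305.

305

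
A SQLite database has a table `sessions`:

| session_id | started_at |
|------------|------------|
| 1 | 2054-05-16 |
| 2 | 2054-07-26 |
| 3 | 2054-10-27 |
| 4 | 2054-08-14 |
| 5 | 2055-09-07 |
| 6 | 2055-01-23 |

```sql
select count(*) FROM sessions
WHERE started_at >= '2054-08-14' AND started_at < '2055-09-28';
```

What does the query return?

Rows in [2054-08-14, 2055-09-28): 2054-10-27, 2054-08-14, 2055-09-07, 2055-01-23 → 4 rows.

4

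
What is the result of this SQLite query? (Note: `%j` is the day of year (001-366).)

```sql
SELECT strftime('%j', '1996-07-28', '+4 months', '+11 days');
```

First apply '+4 months', '+11 days': 1996-07-28 → 1996-12-09.
Day-of-year for 1996-12-09: days since 1996-01-01 inclusive = 344, zero-padded to 344.

344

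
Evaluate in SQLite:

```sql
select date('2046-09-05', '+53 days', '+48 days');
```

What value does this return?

Applying '+53 days' to 2046-09-05: counting 53 days forward gives 2046-10-28.
Applying '+48 days' to 2046-10-28: counting 48 days forward gives 2046-12-15.

2046-12-15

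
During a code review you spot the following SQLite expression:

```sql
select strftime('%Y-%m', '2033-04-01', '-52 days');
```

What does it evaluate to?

2033-02

First apply '-52 days': 2033-04-01 → 2033-02-08.
`%Y-%m` extracts the year-month: 2033-02.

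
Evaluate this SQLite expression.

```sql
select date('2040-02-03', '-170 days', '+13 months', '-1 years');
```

Applying '-170 days' to 2040-02-03: counting 170 days back gives 2039-08-17.
Adding +13 months to 2039-08-17 gives 2040-09-17.
Adding -1 year to 2040-09-17 gives 2039-09-17.

2039-09-17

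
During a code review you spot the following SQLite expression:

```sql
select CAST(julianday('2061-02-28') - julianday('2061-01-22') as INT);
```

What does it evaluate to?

37

9 days remain in January 2061 after the 22nd (31 − 22).
Then 28 days into February 2061.
Total: 9 + 28 = 37.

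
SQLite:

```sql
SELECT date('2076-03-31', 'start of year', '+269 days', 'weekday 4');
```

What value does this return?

2076-10-01

`start of year` rewinds 2076-03-31 to 2076-01-01.
Applying '+269 days' to 2076-01-01: counting 269 days forward gives 2076-09-26.
`weekday 4` advances to the next Thursday; 2076-09-26 is a Saturday, so it moves forward to 2076-10-01.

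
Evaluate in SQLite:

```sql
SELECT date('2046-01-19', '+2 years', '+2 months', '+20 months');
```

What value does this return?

2049-11-19

Adding +2 years to 2046-01-19 gives 2048-01-19.
Adding +2 months to 2048-01-19 gives 2048-03-19.
Adding +20 months to 2048-03-19 gives 2049-11-19.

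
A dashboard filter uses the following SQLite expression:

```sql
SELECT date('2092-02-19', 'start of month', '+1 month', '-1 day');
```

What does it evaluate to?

`start of month` rewinds 2092-02-19 to 2092-02-01.
Adding +1 month to 2092-02-01 gives 2092-03-01.
Going back 1 day from 2092-03-01 reaches 2092-02-29 (last day of February, 29 days).

2092-02-29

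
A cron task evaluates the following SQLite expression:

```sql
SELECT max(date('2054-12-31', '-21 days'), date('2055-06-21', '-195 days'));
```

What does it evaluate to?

2054-12-10

date('2054-12-31', '-21 days') → 2054-12-10.
date('2055-06-21', '-195 days') → 2054-12-08.
Later of the two is 2054-12-10.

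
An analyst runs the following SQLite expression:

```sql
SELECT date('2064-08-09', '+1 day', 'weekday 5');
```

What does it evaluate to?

Advancing 1 more day within August lands on 2064-08-10.
`weekday 5` advances to the next Friday; 2064-08-10 is a Sunday, so it moves forward to 2064-08-15.

2064-08-15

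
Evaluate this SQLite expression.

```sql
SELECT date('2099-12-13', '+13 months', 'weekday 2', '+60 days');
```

2101-03-19

Adding +13 months to 2099-12-13 gives 2101-01-13.
`weekday 2` advances to the next Tuesday; 2101-01-13 is a Thursday, so it moves forward to 2101-01-18.
Applying '+60 days' to 2101-01-18: counting 60 days forward gives 2101-03-19.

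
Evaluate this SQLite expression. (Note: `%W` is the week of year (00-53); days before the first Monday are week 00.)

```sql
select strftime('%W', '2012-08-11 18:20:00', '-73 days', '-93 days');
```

09

First apply '-73 days', '-93 days': 2012-08-11 18:20:00 → 2012-02-27 18:20:00.
2012-02-27 is a Monday. SQLite's %W counts Mondays since the year started; the result is 09.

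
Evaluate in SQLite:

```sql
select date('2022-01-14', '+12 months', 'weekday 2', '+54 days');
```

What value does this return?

Adding +12 months to 2022-01-14 gives 2023-01-14.
`weekday 2` advances to the next Tuesday; 2023-01-14 is a Saturday, so it moves forward to 2023-01-17.
Applying '+54 days' to 2023-01-17: counting 54 days forward gives 2023-03-12.

2023-03-12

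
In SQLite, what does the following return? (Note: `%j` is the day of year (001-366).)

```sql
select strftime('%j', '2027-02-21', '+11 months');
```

021

First apply '+11 months': 2027-02-21 → 2028-01-21.
Day-of-year for 2028-01-21: days since 2028-01-01 inclusive = 21, zero-padded to 021.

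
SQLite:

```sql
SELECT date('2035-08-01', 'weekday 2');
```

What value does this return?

`weekday 2` advances to the next Tuesday; 2035-08-01 is a Wednesday, so it moves forward to 2035-08-07.

2035-08-07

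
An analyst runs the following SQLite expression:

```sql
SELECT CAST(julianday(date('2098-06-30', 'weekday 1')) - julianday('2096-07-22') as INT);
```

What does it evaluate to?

`weekday 1` advances to the next Monday; 2098-06-30 is already a Monday, so it stays at 2098-06-30.
9 days remain in July 2096 after the 22nd (31 − 22).
Full months from August 2096 through May 2098 contribute their day counts.
Then 30 days into June 2098.
Total: 9 + 31 + 30 + 31 + 30 + 31 + 31 + 28 + 31 + 30 + 31 + 30 + 31 + 31 + 30 + 31 + 30 + 31 + 31 + 28 + 31 + 30 + 31 + 30 = 708.

708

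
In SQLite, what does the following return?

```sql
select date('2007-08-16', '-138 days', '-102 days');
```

Applying '-138 days' to 2007-08-16: counting 138 days back gives 2007-03-31.
Applying '-102 days' to 2007-03-31: counting 102 days back gives 2006-12-19.

2006-12-19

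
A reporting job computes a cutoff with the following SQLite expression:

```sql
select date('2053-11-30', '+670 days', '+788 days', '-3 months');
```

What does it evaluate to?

2057-08-27

Applying '+670 days' to 2053-11-30: counting 670 days forward gives 2055-10-01.
Applying '+788 days' to 2055-10-01: counting 788 days forward gives 2057-11-27.
Adding -3 months to 2057-11-27 gives 2057-08-27.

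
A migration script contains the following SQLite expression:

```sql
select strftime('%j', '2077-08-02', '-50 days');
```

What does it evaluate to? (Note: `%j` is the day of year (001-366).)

First apply '-50 days': 2077-08-02 → 2077-06-13.
Day-of-year for 2077-06-13: days since 2077-01-01 inclusive = 164, zero-padded to 164.

164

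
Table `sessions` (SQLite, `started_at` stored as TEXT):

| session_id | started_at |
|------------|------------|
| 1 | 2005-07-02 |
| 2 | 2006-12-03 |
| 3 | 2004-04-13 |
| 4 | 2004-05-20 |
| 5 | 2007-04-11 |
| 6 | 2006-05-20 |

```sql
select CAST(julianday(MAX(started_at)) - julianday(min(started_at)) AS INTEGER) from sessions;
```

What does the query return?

1093

MIN = 2004-04-13, MAX = 2007-04-11.
17 days remain in April 2004 after the 13th (30 − 13).
Full months from May 2004 through March 2007 contribute their day counts.
Then 11 days into April 2007.
Total: 17 + 31 + 30 + 31 + 31 + 30 + 31 + 30 + 31 + 31 + 28 + 31 + 30 + 31 + 30 + 31 + 31 + 30 + 31 + 30 + 31 + 31 + 28 + 31 + 30 + 31 + 30 + 31 + 31 + 30 + 31 + 30 + 31 + 31 + 28 + 31 + 11 = 1093.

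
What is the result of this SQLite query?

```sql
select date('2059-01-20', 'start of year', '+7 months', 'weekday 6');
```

2059-08-02

`start of year` rewinds 2059-01-20 to 2059-01-01.
Adding +7 months to 2059-01-01 gives 2059-08-01.
`weekday 6` advances to the next Saturday; 2059-08-01 is a Friday, so it moves forward to 2059-08-02.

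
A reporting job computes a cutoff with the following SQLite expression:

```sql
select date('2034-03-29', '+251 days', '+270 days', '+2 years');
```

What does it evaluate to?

2037-09-01

Applying '+251 days' to 2034-03-29: counting 251 days forward gives 2034-12-05.
Applying '+270 days' to 2034-12-05: counting 270 days forward gives 2035-09-01.
Adding +2 years to 2035-09-01 gives 2037-09-01.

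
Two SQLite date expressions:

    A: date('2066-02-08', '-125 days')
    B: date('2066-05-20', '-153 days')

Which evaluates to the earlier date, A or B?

A

A = 2065-10-06.
B = 2065-12-18.
A is earlier.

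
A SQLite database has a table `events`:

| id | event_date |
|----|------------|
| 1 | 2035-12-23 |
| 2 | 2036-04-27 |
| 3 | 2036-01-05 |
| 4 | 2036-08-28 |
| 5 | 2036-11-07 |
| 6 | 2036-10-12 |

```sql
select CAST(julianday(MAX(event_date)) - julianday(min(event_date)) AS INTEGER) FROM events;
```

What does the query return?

MIN = 2035-12-23, MAX = 2036-11-07.
8 days remain in December 2035 after the 23rd (31 − 23).
Full months from January 2036 through October 2036 contribute their day counts.
Then 7 days into November 2036.
Total: 8 + 31 + 29 + 31 + 30 + 31 + 30 + 31 + 31 + 30 + 31 + 7 = 320.

320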